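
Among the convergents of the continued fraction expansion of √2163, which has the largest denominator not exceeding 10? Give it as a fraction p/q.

93/2

√2163 = [46; 1, 1, 30, 1, 1, 92, …] (period length 6).
Convergents:
  p_0/q_0 = 46/1
  p_1/q_1 = 47/1
  p_2/q_2 = 93/2
  p_3/q_3 = 2837/61
q_2 = 2 ≤ 10 < 61 = q_3, so the answer is 93/2.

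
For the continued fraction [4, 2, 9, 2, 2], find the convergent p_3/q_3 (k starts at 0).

Using pₖ = aₖpₖ₋₁ + pₖ₋₂, qₖ = aₖqₖ₋₁ + qₖ₋₂ (with p₋₁=1, p₋₂=0, q₋₁=0, q₋₂=1):
  k=0: a=4, p=4, q=1
  k=1: a=2, p=9, q=2
  k=2: a=9, p=85, q=19
  k=3: a=2, p=179, q=40

179/40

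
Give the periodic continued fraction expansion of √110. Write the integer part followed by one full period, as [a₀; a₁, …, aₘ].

a₀ = ⌊√110⌋ = 10.

[10; 2, 20]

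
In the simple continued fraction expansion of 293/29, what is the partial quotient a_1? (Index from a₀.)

293 = 10·29 + 3   →  a_0 = 10
29 = 9·3 + 2   →  a_1 = 9

9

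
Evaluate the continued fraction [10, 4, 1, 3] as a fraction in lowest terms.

194/19

Fold from the inside: start with 3/1.
  1 + 1/3 = 4/3
  4 + 3/4 = 19/4
  10 + 4/19 = 194/19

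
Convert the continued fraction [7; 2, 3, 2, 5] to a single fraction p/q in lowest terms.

Using pₖ = aₖpₖ₋₁ + pₖ₋₂ and qₖ = aₖqₖ₋₁ + qₖ₋₂:
  k=0: a=7, p=7, q=1
  k=1: a=2, p=15, q=2
  k=2: a=3, p=52, q=7
  k=3: a=2, p=119, q=16
  k=4: a=5, p=647, q=87

647/87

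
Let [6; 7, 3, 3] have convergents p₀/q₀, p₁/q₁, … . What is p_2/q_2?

135/22

Using pₖ = aₖpₖ₋₁ + pₖ₋₂, qₖ = aₖqₖ₋₁ + qₖ₋₂ (with p₋₁=1, p₋₂=0, q₋₁=0, q₋₂=1):
  k=0: a=6, p=6, q=1
  k=1: a=7, p=43, q=7
  k=2: a=3, p=135, q=22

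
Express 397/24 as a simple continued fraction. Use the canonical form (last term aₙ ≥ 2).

[16; 1, 1, 5, 2]

397 = 16×24 + 13
24 = 1×13 + 11
13 = 1×11 + 2
11 = 5×2 + 1
2 = 2×1 + 0  (stop)
So 397/24 = [16; 1, 1, 5, 2].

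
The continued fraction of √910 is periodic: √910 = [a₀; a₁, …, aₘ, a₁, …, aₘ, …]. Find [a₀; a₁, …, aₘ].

[30; 6, 60]

a₀ = ⌊√910⌋ = 30.
With m₀=0, d₀=1 and mₖ₊₁ = dₖaₖ − mₖ, dₖ₊₁ = (n − mₖ₊₁²)/dₖ, aₖ₊₁ = ⌊(a₀+mₖ₊₁)/dₖ₊₁⌋:
  k=1: m=30, d=10, a=6
  k=2: m=30, d=1, a=60
d=1 and a=2a₀=60 at k=2, so the next step gives (m, d) = (30, 10) again — its k=1 value — and the period has length 2.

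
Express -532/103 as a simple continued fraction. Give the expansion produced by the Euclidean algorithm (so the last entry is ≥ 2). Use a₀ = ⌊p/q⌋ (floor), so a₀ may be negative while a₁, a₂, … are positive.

[-6; 1, 5, 17]

-532 = -6·103 + 86
103 = 1·86 + 17
86 = 5·17 + 1
17 = 17·1 + 0  (stop)
So -532/103 = [-6; 1, 5, 17].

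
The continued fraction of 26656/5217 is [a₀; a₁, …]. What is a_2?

26656 = 5·5217 + 571   →  a_0 = 5
5217 = 9·571 + 78   →  a_1 = 9
571 = 7·78 + 25   →  a_2 = 7

7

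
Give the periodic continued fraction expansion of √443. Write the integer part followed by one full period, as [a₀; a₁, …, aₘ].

a₀ = ⌊√443⌋ = 21.
With m₀=0, d₀=1 and mₖ₊₁ = dₖaₖ − mₖ, dₖ₊₁ = (n − mₖ₊₁²)/dₖ, aₖ₊₁ = ⌊(a₀+mₖ₊₁)/dₖ₊₁⌋:
  k=1: m=21, d=2, a=21
  k=2: m=21, d=1, a=42
d=1 and a=2a₀=42 at k=2, so the next step gives (m, d) = (21, 2) again — its k=1 value — and the period has length 2.

[21; 21, 42]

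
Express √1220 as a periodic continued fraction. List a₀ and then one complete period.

a₀ = ⌊√1220⌋ = 34.
With m₀=0, d₀=1 and mₖ₊₁ = dₖaₖ − mₖ, dₖ₊₁ = (n − mₖ₊₁²)/dₖ, aₖ₊₁ = ⌊(a₀+mₖ₊₁)/dₖ₊₁⌋:
  k=1: m=34, d=64, a=1
  k=2: m=30, d=5, a=12
  k=3: m=30, d=64, a=1
  k=4: m=34, d=1, a=68
d=1 and a=2a₀=68 at k=4, so the next step gives (m, d) = (34, 64) again — its k=1 value — and the period has length 4.

[34; 1, 12, 1, 68]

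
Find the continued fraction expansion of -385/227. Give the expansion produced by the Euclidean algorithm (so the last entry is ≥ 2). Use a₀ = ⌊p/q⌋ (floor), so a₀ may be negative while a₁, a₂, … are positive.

-385 = -2*227 + 69
227 = 3*69 + 20
69 = 3*20 + 9
20 = 2*9 + 2
9 = 4*2 + 1
2 = 2*1 + 0  (stop)
So -385/227 = [-2; 3, 3, 2, 4, 2].

[-2; 3, 3, 2, 4, 2]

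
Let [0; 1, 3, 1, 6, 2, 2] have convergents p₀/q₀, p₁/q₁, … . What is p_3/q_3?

Using pₖ = aₖpₖ₋₁ + pₖ₋₂, qₖ = aₖqₖ₋₁ + qₖ₋₂ (with p₋₁=1, p₋₂=0, q₋₁=0, q₋₂=1):
  k=0: a=0, p=0, q=1
  k=1: a=1, p=1, q=1
  k=2: a=3, p=3, q=4
  k=3: a=1, p=4, q=5

4/5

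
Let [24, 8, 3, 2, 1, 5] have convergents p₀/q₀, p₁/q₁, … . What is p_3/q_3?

1399/58

Using pₖ = aₖpₖ₋₁ + pₖ₋₂, qₖ = aₖqₖ₋₁ + qₖ₋₂ (with p₋₁=1, p₋₂=0, q₋₁=0, q₋₂=1):
  k=0: a=24, p=24, q=1
  k=1: a=8, p=193, q=8
  k=2: a=3, p=603, q=25
  k=3: a=2, p=1399, q=58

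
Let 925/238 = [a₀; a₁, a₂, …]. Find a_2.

925 = 3·238 + 211   →  a_0 = 3
238 = 1·211 + 27   →  a_1 = 1
211 = 7·27 + 22   →  a_2 = 7

7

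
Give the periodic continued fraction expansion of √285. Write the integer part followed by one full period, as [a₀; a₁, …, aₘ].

[16; 1, 7, 2, 7, 1, 32]

a₀ = ⌊√285⌋ = 16.
With m₀=0, d₀=1 and mₖ₊₁ = dₖaₖ − mₖ, dₖ₊₁ = (n − mₖ₊₁²)/dₖ, aₖ₊₁ = ⌊(a₀+mₖ₊₁)/dₖ₊₁⌋:
  k=1: m=16, d=29, a=1
  k=2: m=13, d=4, a=7
  k=3: m=15, d=15, a=2
  k=4: m=15, d=4, a=7
  k=5: m=13, d=29, a=1
  k=6: m=16, d=1, a=32
d=1 and a=2a₀=32 at k=6, so the next step gives (m, d) = (16, 29) again — its k=1 value — and the period has length 6.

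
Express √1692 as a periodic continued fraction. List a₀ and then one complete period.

a₀ = ⌊√1692⌋ = 41.

[41; 7, 2, 7, 82]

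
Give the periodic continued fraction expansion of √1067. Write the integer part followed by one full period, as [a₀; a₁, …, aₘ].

[32; 1, 1, 1, 64]

a₀ = ⌊√1067⌋ = 32.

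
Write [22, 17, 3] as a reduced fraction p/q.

1147/52

Using pₖ = aₖpₖ₋₁ + pₖ₋₂ and qₖ = aₖqₖ₋₁ + qₖ₋₂:
  k=0: a=22, p=22, q=1
  k=1: a=17, p=375, q=17
  k=2: a=3, p=1147, q=52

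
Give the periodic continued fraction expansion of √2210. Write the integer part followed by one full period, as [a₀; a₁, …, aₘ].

a₀ = ⌊√2210⌋ = 47.

[47; 94]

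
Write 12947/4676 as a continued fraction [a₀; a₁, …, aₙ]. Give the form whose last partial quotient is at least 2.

[2; 1, 3, 3, 14, 12, 2]

12947 = 2×4676 + 3595
4676 = 1×3595 + 1081
3595 = 3×1081 + 352
1081 = 3×352 + 25
352 = 14×25 + 2
25 = 12×2 + 1
2 = 2×1 + 0  (stop)
So 12947/4676 = [2; 1, 3, 3, 14, 12, 2].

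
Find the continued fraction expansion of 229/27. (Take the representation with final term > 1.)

229 = 8*27 + 13
27 = 2*13 + 1
13 = 13*1 + 0  (stop)
So 229/27 = [8; 2, 13].

[8; 2, 13]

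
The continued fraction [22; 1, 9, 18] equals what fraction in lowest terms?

4145/181

Using pₖ = aₖpₖ₋₁ + pₖ₋₂ and qₖ = aₖqₖ₋₁ + qₖ₋₂:
  k=0: a=22, p=22, q=1
  k=1: a=1, p=23, q=1
  k=2: a=9, p=229, q=10
  k=3: a=18, p=4145, q=181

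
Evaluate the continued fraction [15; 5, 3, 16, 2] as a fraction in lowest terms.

8171/538

Using pₖ = aₖpₖ₋₁ + pₖ₋₂ and qₖ = aₖqₖ₋₁ + qₖ₋₂:
  k=0: a=15, p=15, q=1
  k=1: a=5, p=76, q=5
  k=2: a=3, p=243, q=16
  k=3: a=16, p=3964, q=261
  k=4: a=2, p=8171, q=538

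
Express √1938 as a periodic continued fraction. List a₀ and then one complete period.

a₀ = ⌊√1938⌋ = 44.
With m₀=0, d₀=1 and mₖ₊₁ = dₖaₖ − mₖ, dₖ₊₁ = (n − mₖ₊₁²)/dₖ, aₖ₊₁ = ⌊(a₀+mₖ₊₁)/dₖ₊₁⌋:
  k=1: m=44, d=2, a=44
  k=2: m=44, d=1, a=88
d=1 and a=2a₀=88 at k=2, so the next step gives (m, d) = (44, 2) again — its k=1 value — and the period has length 2.

[44; 44, 88]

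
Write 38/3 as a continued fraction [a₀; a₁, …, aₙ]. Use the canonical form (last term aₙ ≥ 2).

[12; 1, 2]

38 = 12·3 + 2
3 = 1·2 + 1
2 = 2·1 + 0  (stop)
So 38/3 = [12; 1, 2].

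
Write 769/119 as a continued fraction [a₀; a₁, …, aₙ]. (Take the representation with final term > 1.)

769 = 6·119 + 55
119 = 2·55 + 9
55 = 6·9 + 1
9 = 9·1 + 0  (stop)
So 769/119 = [6; 2, 6, 9].

[6; 2, 6, 9]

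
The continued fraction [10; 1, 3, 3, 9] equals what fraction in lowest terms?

Using pₖ = aₖpₖ₋₁ + pₖ₋₂ and qₖ = aₖqₖ₋₁ + qₖ₋₂:
  k=0: a=10, p=10, q=1
  k=1: a=1, p=11, q=1
  k=2: a=3, p=43, q=4
  k=3: a=3, p=140, q=13
  k=4: a=9, p=1303, q=121

1303/121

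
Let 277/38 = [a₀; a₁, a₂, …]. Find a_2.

277 = 7·38 + 11   →  a_0 = 7
38 = 3·11 + 5   →  a_1 = 3
11 = 2·5 + 1   →  a_2 = 2

2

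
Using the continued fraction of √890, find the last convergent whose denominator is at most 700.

10710/359

√890 = [29; 1, 4, 1, 58, …] (period length 4).
Convergents:
  p_0/q_0 = 29/1
  p_1/q_1 = 30/1
  p_2/q_2 = 149/5
  p_3/q_3 = 179/6
  p_4/q_4 = 10531/353
  p_5/q_5 = 10710/359
  p_6/q_6 = 53371/1789
q_5 = 359 ≤ 700 < 1789 = q_6, so the answer is 10710/359.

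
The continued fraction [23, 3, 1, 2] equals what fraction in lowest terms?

Using pₖ = aₖpₖ₋₁ + pₖ₋₂ and qₖ = aₖqₖ₋₁ + qₖ₋₂:
  k=0: a=23, p=23, q=1
  k=1: a=3, p=70, q=3
  k=2: a=1, p=93, q=4
  k=3: a=2, p=256, q=11

256/11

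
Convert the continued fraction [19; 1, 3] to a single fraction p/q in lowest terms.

Fold from the inside: start with 3/1.
  1 + 1/3 = 4/3
  19 + 3/4 = 79/4

79/4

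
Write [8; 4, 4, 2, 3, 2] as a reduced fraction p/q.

Using pₖ = aₖpₖ₋₁ + pₖ₋₂ and qₖ = aₖqₖ₋₁ + qₖ₋₂:
  k=0: a=8, p=8, q=1
  k=1: a=4, p=33, q=4
  k=2: a=4, p=140, q=17
  k=3: a=2, p=313, q=38
  k=4: a=3, p=1079, q=131
  k=5: a=2, p=2471, q=300

2471/300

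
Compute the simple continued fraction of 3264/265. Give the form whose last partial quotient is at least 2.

3264 = 12*265 + 84
265 = 3*84 + 13
84 = 6*13 + 6
13 = 2*6 + 1
6 = 6*1 + 0  (stop)
So 3264/265 = [12; 3, 6, 2, 6].

[12; 3, 6, 2, 6]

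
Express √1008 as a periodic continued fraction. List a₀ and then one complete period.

[31; 1, 2, 1, 62]

a₀ = ⌊√1008⌋ = 31.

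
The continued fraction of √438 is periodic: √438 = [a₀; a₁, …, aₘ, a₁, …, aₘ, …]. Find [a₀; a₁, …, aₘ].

[20; 1, 12, 1, 40]

a₀ = ⌊√438⌋ = 20.
With m₀=0, d₀=1 and mₖ₊₁ = dₖaₖ − mₖ, dₖ₊₁ = (n − mₖ₊₁²)/dₖ, aₖ₊₁ = ⌊(a₀+mₖ₊₁)/dₖ₊₁⌋:
  k=1: m=20, d=38, a=1
  k=2: m=18, d=3, a=12
  k=3: m=18, d=38, a=1
  k=4: m=20, d=1, a=40
d=1 and a=2a₀=40 at k=4, so the next step gives (m, d) = (20, 38) again — its k=1 value — and the period has length 4.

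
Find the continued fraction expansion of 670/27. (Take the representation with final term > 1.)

[24; 1, 4, 2, 2]

670 = 24×27 + 22
27 = 1×22 + 5
22 = 4×5 + 2
5 = 2×2 + 1
2 = 2×1 + 0  (stop)
So 670/27 = [24; 1, 4, 2, 2].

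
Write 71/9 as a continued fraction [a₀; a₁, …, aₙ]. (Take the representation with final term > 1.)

[7; 1, 8]

71 = 7·9 + 8
9 = 1·8 + 1
8 = 8·1 + 0  (stop)
So 71/9 = [7; 1, 8].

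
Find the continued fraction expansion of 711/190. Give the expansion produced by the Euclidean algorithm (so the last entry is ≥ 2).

711 = 3×190 + 141
190 = 1×141 + 49
141 = 2×49 + 43
49 = 1×43 + 6
43 = 7×6 + 1
6 = 6×1 + 0  (stop)
So 711/190 = [3; 1, 2, 1, 7, 6].

[3; 1, 2, 1, 7, 6]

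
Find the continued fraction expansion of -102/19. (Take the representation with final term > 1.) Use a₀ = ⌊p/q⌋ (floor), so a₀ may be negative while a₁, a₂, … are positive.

[-6; 1, 1, 1, 2, 2]

-102 = -6×19 + 12
19 = 1×12 + 7
12 = 1×7 + 5
7 = 1×5 + 2
5 = 2×2 + 1
2 = 2×1 + 0  (stop)
So -102/19 = [-6; 1, 1, 1, 2, 2].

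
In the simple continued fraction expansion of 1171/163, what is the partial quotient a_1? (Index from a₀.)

5

1171 = 7·163 + 30   →  a_0 = 7
163 = 5·30 + 13   →  a_1 = 5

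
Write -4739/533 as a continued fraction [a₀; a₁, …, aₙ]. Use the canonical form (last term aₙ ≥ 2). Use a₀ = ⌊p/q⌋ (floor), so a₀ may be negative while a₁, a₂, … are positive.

-4739 = -9×533 + 58
533 = 9×58 + 11
58 = 5×11 + 3
11 = 3×3 + 2
3 = 1×2 + 1
2 = 2×1 + 0  (stop)
So -4739/533 = [-9; 9, 5, 3, 1, 2].

[-9; 9, 5, 3, 1, 2]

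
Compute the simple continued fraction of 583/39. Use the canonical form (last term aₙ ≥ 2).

[14; 1, 18, 2]

583 = 14×39 + 37
39 = 1×37 + 2
37 = 18×2 + 1
2 = 2×1 + 0  (stop)
So 583/39 = [14; 1, 18, 2].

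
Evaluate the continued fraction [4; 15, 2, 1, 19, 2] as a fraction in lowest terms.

Fold from the inside: start with 2/1.
  19 + 1/2 = 39/2
  1 + 2/39 = 41/39
  2 + 39/41 = 121/41
  15 + 41/121 = 1856/121
  4 + 121/1856 = 7545/1856

7545/1856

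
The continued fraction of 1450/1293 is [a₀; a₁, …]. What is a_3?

1450 = 1·1293 + 157   →  a_0 = 1
1293 = 8·157 + 37   →  a_1 = 8
157 = 4·37 + 9   →  a_2 = 4
37 = 4·9 + 1   →  a_3 = 4

4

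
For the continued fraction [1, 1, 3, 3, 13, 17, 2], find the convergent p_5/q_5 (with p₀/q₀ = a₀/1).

Using pₖ = aₖpₖ₋₁ + pₖ₋₂, qₖ = aₖqₖ₋₁ + qₖ₋₂ (with p₋₁=1, p₋₂=0, q₋₁=0, q₋₂=1):
  k=0: a=1, p=1, q=1
  k=1: a=1, p=2, q=1
  k=2: a=3, p=7, q=4
  k=3: a=3, p=23, q=13
  k=4: a=13, p=306, q=173
  k=5: a=17, p=5225, q=2954

5225/2954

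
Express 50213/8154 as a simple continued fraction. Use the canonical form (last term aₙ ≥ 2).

50213 = 6·8154 + 1289
8154 = 6·1289 + 420
1289 = 3·420 + 29
420 = 14·29 + 14
29 = 2·14 + 1
14 = 14·1 + 0  (stop)
So 50213/8154 = [6; 6, 3, 14, 2, 14].

[6; 6, 3, 14, 2, 14]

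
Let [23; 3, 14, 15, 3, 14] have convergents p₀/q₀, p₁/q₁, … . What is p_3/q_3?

15115/648

Using pₖ = aₖpₖ₋₁ + pₖ₋₂, qₖ = aₖqₖ₋₁ + qₖ₋₂ (with p₋₁=1, p₋₂=0, q₋₁=0, q₋₂=1):
  k=0: a=23, p=23, q=1
  k=1: a=3, p=70, q=3
  k=2: a=14, p=1003, q=43
  k=3: a=15, p=15115, q=648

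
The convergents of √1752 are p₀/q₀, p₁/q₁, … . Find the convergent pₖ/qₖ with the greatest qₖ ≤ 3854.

147127/3515

√1752 = [41; 1, 5, 1, 82, …] (period length 4).
Convergents:
  p_0/q_0 = 41/1
  p_1/q_1 = 42/1
  p_2/q_2 = 251/6
  p_3/q_3 = 293/7
  p_4/q_4 = 24277/580
  p_5/q_5 = 24570/587
  p_6/q_6 = 147127/3515
  p_7/q_7 = 171697/4102
q_6 = 3515 ≤ 3854 < 4102 = q_7, so the answer is 147127/3515.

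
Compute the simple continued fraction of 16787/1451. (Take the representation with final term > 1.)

[11; 1, 1, 3, 9, 7, 3]

16787 = 11·1451 + 826
1451 = 1·826 + 625
826 = 1·625 + 201
625 = 3·201 + 22
201 = 9·22 + 3
22 = 7·3 + 1
3 = 3·1 + 0  (stop)
So 16787/1451 = [11; 1, 1, 3, 9, 7, 3].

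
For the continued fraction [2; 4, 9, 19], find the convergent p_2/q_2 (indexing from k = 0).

Using pₖ = aₖpₖ₋₁ + pₖ₋₂, qₖ = aₖqₖ₋₁ + qₖ₋₂ (with p₋₁=1, p₋₂=0, q₋₁=0, q₋₂=1):
  k=0: a=2, p=2, q=1
  k=1: a=4, p=9, q=4
  k=2: a=9, p=83, q=37

83/37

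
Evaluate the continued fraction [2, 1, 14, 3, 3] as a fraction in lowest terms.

Fold from the inside: start with 3/1.
  3 + 1/3 = 10/3
  14 + 3/10 = 143/10
  1 + 10/143 = 153/143
  2 + 143/153 = 449/153

449/153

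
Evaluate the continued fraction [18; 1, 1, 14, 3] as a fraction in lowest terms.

Using pₖ = aₖpₖ₋₁ + pₖ₋₂ and qₖ = aₖqₖ₋₁ + qₖ₋₂:
  k=0: a=18, p=18, q=1
  k=1: a=1, p=19, q=1
  k=2: a=1, p=37, q=2
  k=3: a=14, p=537, q=29
  k=4: a=3, p=1648, q=89

1648/89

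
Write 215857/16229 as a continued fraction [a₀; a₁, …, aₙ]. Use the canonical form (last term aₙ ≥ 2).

[13; 3, 3, 14, 16, 7]

215857 = 13×16229 + 4880
16229 = 3×4880 + 1589
4880 = 3×1589 + 113
1589 = 14×113 + 7
113 = 16×7 + 1
7 = 7×1 + 0  (stop)
So 215857/16229 = [13; 3, 3, 14, 16, 7].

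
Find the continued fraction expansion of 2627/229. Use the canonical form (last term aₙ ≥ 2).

2627 = 11*229 + 108
229 = 2*108 + 13
108 = 8*13 + 4
13 = 3*4 + 1
4 = 4*1 + 0  (stop)
So 2627/229 = [11; 2, 8, 3, 4].

[11; 2, 8, 3, 4]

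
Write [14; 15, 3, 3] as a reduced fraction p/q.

2152/153

Fold from the inside: start with 3/1.
  3 + 1/3 = 10/3
  15 + 3/10 = 153/10
  14 + 10/153 = 2152/153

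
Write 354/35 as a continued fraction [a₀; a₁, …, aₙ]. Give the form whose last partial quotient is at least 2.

354 = 10×35 + 4
35 = 8×4 + 3
4 = 1×3 + 1
3 = 3×1 + 0  (stop)
So 354/35 = [10; 8, 1, 3].

[10; 8, 1, 3]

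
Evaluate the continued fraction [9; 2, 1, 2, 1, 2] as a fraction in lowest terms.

281/30

Fold from the inside: start with 2/1.
  1 + 1/2 = 3/2
  2 + 2/3 = 8/3
  1 + 3/8 = 11/8
  2 + 8/11 = 30/11
  9 + 11/30 = 281/30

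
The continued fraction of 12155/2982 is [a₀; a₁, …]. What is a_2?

7

12155 = 4·2982 + 227   →  a_0 = 4
2982 = 13·227 + 31   →  a_1 = 13
227 = 7·31 + 10   →  a_2 = 7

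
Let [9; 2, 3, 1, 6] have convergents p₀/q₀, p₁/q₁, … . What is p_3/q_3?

85/9

Using pₖ = aₖpₖ₋₁ + pₖ₋₂, qₖ = aₖqₖ₋₁ + qₖ₋₂ (with p₋₁=1, p₋₂=0, q₋₁=0, q₋₂=1):
  k=0: a=9, p=9, q=1
  k=1: a=2, p=19, q=2
  k=2: a=3, p=66, q=7
  k=3: a=1, p=85, q=9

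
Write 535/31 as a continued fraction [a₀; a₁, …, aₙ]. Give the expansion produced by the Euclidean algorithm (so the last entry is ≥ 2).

[17; 3, 1, 7]

535 = 17*31 + 8
31 = 3*8 + 7
8 = 1*7 + 1
7 = 7*1 + 0  (stop)
So 535/31 = [17; 3, 1, 7].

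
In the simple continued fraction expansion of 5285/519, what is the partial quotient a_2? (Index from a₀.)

2

5285 = 10·519 + 95   →  a_0 = 10
519 = 5·95 + 44   →  a_1 = 5
95 = 2·44 + 7   →  a_2 = 2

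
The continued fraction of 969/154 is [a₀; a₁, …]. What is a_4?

969 = 6·154 + 45   →  a_0 = 6
154 = 3·45 + 19   →  a_1 = 3
45 = 2·19 + 7   →  a_2 = 2
19 = 2·7 + 5   →  a_3 = 2
7 = 1·5 + 2   →  a_4 = 1

1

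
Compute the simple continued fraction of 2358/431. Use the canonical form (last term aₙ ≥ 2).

2358 = 5·431 + 203
431 = 2·203 + 25
203 = 8·25 + 3
25 = 8·3 + 1
3 = 3·1 + 0  (stop)
So 2358/431 = [5; 2, 8, 8, 3].

[5; 2, 8, 8, 3]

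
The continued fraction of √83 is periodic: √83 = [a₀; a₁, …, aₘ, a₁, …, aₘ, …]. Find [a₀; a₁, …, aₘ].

a₀ = ⌊√83⌋ = 9.
With m₀=0, d₀=1 and mₖ₊₁ = dₖaₖ − mₖ, dₖ₊₁ = (n − mₖ₊₁²)/dₖ, aₖ₊₁ = ⌊(a₀+mₖ₊₁)/dₖ₊₁⌋:
  k=1: m=9, d=2, a=9
  k=2: m=9, d=1, a=18
d=1 and a=2a₀=18 at k=2, so the next step gives (m, d) = (9, 2) again — its k=1 value — and the period has length 2.

[9; 9, 18]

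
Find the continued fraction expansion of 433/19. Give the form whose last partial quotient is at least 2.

[22; 1, 3, 1, 3]

433 = 22*19 + 15
19 = 1*15 + 4
15 = 3*4 + 3
4 = 1*3 + 1
3 = 3*1 + 0  (stop)
So 433/19 = [22; 1, 3, 1, 3].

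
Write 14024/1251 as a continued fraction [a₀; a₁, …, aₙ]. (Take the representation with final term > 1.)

14024 = 11*1251 + 263
1251 = 4*263 + 199
263 = 1*199 + 64
199 = 3*64 + 7
64 = 9*7 + 1
7 = 7*1 + 0  (stop)
So 14024/1251 = [11; 4, 1, 3, 9, 7].

[11; 4, 1, 3, 9, 7]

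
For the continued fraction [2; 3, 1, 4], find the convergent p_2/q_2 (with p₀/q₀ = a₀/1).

9/4

Using pₖ = aₖpₖ₋₁ + pₖ₋₂, qₖ = aₖqₖ₋₁ + qₖ₋₂ (with p₋₁=1, p₋₂=0, q₋₁=0, q₋₂=1):
  k=0: a=2, p=2, q=1
  k=1: a=3, p=7, q=3
  k=2: a=1, p=9, q=4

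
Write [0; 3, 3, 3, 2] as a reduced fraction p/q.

23/76

Using pₖ = aₖpₖ₋₁ + pₖ₋₂ and qₖ = aₖqₖ₋₁ + qₖ₋₂:
  k=0: a=0, p=0, q=1
  k=1: a=3, p=1, q=3
  k=2: a=3, p=3, q=10
  k=3: a=3, p=10, q=33
  k=4: a=2, p=23, q=76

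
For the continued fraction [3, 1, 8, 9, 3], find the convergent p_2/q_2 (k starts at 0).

35/9

Using pₖ = aₖpₖ₋₁ + pₖ₋₂, qₖ = aₖqₖ₋₁ + qₖ₋₂ (with p₋₁=1, p₋₂=0, q₋₁=0, q₋₂=1):
  k=0: a=3, p=3, q=1
  k=1: a=1, p=4, q=1
  k=2: a=8, p=35, q=9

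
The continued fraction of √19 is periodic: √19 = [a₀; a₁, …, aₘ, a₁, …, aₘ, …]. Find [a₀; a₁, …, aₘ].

a₀ = ⌊√19⌋ = 4.
With m₀=0, d₀=1 and mₖ₊₁ = dₖaₖ − mₖ, dₖ₊₁ = (n − mₖ₊₁²)/dₖ, aₖ₊₁ = ⌊(a₀+mₖ₊₁)/dₖ₊₁⌋:
  k=1: m=4, d=3, a=2
  k=2: m=2, d=5, a=1
  k=3: m=3, d=2, a=3
  k=4: m=3, d=5, a=1
  k=5: m=2, d=3, a=2
  k=6: m=4, d=1, a=8
d=1 and a=2a₀=8 at k=6, so the next step gives (m, d) = (4, 3) again — its k=1 value — and the period has length 6.

[4; 2, 1, 3, 1, 2, 8]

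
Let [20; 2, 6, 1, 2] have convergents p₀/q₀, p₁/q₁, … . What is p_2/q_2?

266/13

Using pₖ = aₖpₖ₋₁ + pₖ₋₂, qₖ = aₖqₖ₋₁ + qₖ₋₂ (with p₋₁=1, p₋₂=0, q₋₁=0, q₋₂=1):
  k=0: a=20, p=20, q=1
  k=1: a=2, p=41, q=2
  k=2: a=6, p=266, q=13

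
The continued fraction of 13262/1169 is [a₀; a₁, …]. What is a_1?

13262 = 11·1169 + 403   →  a_0 = 11
1169 = 2·403 + 363   →  a_1 = 2

2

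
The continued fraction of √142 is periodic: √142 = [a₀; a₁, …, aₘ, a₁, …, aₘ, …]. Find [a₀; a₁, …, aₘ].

[11; 1, 10, 1, 22]

a₀ = ⌊√142⌋ = 11.
With m₀=0, d₀=1 and mₖ₊₁ = dₖaₖ − mₖ, dₖ₊₁ = (n − mₖ₊₁²)/dₖ, aₖ₊₁ = ⌊(a₀+mₖ₊₁)/dₖ₊₁⌋:
  k=1: m=11, d=21, a=1
  k=2: m=10, d=2, a=10
  k=3: m=10, d=21, a=1
  k=4: m=11, d=1, a=22
d=1 and a=2a₀=22 at k=4, so the next step gives (m, d) = (11, 21) again — its k=1 value — and the period has length 4.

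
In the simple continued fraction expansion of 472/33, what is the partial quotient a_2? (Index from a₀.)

3

472 = 14·33 + 10   →  a_0 = 14
33 = 3·10 + 3   →  a_1 = 3
10 = 3·3 + 1   →  a_2 = 3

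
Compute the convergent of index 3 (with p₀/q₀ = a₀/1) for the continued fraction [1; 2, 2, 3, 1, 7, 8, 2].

24/17

Using pₖ = aₖpₖ₋₁ + pₖ₋₂, qₖ = aₖqₖ₋₁ + qₖ₋₂ (with p₋₁=1, p₋₂=0, q₋₁=0, q₋₂=1):
  k=0: a=1, p=1, q=1
  k=1: a=2, p=3, q=2
  k=2: a=2, p=7, q=5
  k=3: a=3, p=24, q=17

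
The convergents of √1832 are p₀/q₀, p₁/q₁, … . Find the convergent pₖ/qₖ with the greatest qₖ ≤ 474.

√1832 = [42; 1, 4, 21, 4, 1, 84, …] (period length 6).
Convergents:
  p_0/q_0 = 42/1
  p_1/q_1 = 43/1
  p_2/q_2 = 214/5
  p_3/q_3 = 4537/106
  p_4/q_4 = 18362/429
  p_5/q_5 = 22899/535
q_4 = 429 ≤ 474 < 535 = q_5, so the answer is 18362/429.

18362/429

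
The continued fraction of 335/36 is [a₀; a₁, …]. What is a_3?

335 = 9·36 + 11   →  a_0 = 9
36 = 3·11 + 3   →  a_1 = 3
11 = 3·3 + 2   →  a_2 = 3
3 = 1·2 + 1   →  a_3 = 1

1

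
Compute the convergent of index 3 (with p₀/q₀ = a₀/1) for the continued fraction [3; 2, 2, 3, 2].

Using pₖ = aₖpₖ₋₁ + pₖ₋₂, qₖ = aₖqₖ₋₁ + qₖ₋₂ (with p₋₁=1, p₋₂=0, q₋₁=0, q₋₂=1):
  k=0: a=3, p=3, q=1
  k=1: a=2, p=7, q=2
  k=2: a=2, p=17, q=5
  k=3: a=3, p=58, q=17

58/17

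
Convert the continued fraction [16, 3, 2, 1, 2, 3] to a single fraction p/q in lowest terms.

Using pₖ = aₖpₖ₋₁ + pₖ₋₂ and qₖ = aₖqₖ₋₁ + qₖ₋₂:
  k=0: a=16, p=16, q=1
  k=1: a=3, p=49, q=3
  k=2: a=2, p=114, q=7
  k=3: a=1, p=163, q=10
  k=4: a=2, p=440, q=27
  k=5: a=3, p=1483, q=91

1483/91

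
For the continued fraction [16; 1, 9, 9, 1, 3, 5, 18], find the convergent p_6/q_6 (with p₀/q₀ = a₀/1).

Using pₖ = aₖpₖ₋₁ + pₖ₋₂, qₖ = aₖqₖ₋₁ + qₖ₋₂ (with p₋₁=1, p₋₂=0, q₋₁=0, q₋₂=1):
  k=0: a=16, p=16, q=1
  k=1: a=1, p=17, q=1
  k=2: a=9, p=169, q=10
  k=3: a=9, p=1538, q=91
  k=4: a=1, p=1707, q=101
  k=5: a=3, p=6659, q=394
  k=6: a=5, p=35002, q=2071

35002/2071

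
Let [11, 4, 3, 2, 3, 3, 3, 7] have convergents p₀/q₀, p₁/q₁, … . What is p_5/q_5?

Using pₖ = aₖpₖ₋₁ + pₖ₋₂, qₖ = aₖqₖ₋₁ + qₖ₋₂ (with p₋₁=1, p₋₂=0, q₋₁=0, q₋₂=1):
  k=0: a=11, p=11, q=1
  k=1: a=4, p=45, q=4
  k=2: a=3, p=146, q=13
  k=3: a=2, p=337, q=30
  k=4: a=3, p=1157, q=103
  k=5: a=3, p=3808, q=339

3808/339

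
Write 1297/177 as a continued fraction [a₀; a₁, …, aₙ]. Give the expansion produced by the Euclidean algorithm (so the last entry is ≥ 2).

[7; 3, 19, 3]

1297 = 7×177 + 58
177 = 3×58 + 3
58 = 19×3 + 1
3 = 3×1 + 0  (stop)
So 1297/177 = [7; 3, 19, 3].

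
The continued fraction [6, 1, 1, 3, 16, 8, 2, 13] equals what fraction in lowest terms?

Using pₖ = aₖpₖ₋₁ + pₖ₋₂ and qₖ = aₖqₖ₋₁ + qₖ₋₂:
  k=0: a=6, p=6, q=1
  k=1: a=1, p=7, q=1
  k=2: a=1, p=13, q=2
  k=3: a=3, p=46, q=7
  k=4: a=16, p=749, q=114
  k=5: a=8, p=6038, q=919
  k=6: a=2, p=12825, q=1952
  k=7: a=13, p=172763, q=26295

172763/26295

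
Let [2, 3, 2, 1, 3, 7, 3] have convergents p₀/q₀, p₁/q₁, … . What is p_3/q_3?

23/10

Using pₖ = aₖpₖ₋₁ + pₖ₋₂, qₖ = aₖqₖ₋₁ + qₖ₋₂ (with p₋₁=1, p₋₂=0, q₋₁=0, q₋₂=1):
  k=0: a=2, p=2, q=1
  k=1: a=3, p=7, q=3
  k=2: a=2, p=16, q=7
  k=3: a=1, p=23, q=10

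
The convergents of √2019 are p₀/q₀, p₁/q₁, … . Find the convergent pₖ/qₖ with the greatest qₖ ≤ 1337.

√2019 = [44; 1, 13, 1, 88, …] (period length 4).
Convergents:
  p_0/q_0 = 44/1
  p_1/q_1 = 45/1
  p_2/q_2 = 629/14
  p_3/q_3 = 674/15
  p_4/q_4 = 59941/1334
  p_5/q_5 = 60615/1349
q_4 = 1334 ≤ 1337 < 1349 = q_5, so the answer is 59941/1334.

59941/1334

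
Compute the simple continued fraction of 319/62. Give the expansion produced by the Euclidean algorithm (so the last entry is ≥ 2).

[5; 6, 1, 8]

319 = 5·62 + 9
62 = 6·9 + 8
9 = 1·8 + 1
8 = 8·1 + 0  (stop)
So 319/62 = [5; 6, 1, 8].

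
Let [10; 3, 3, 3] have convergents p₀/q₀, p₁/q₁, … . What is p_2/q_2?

103/10

Using pₖ = aₖpₖ₋₁ + pₖ₋₂, qₖ = aₖqₖ₋₁ + qₖ₋₂ (with p₋₁=1, p₋₂=0, q₋₁=0, q₋₂=1):
  k=0: a=10, p=10, q=1
  k=1: a=3, p=31, q=3
  k=2: a=3, p=103, q=10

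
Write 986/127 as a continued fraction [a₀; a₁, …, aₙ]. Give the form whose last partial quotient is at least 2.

986 = 7·127 + 97
127 = 1·97 + 30
97 = 3·30 + 7
30 = 4·7 + 2
7 = 3·2 + 1
2 = 2·1 + 0  (stop)
So 986/127 = [7; 1, 3, 4, 3, 2].

[7; 1, 3, 4, 3, 2]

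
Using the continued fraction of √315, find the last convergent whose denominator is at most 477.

√315 = [17; 1, 2, 1, 34, …] (period length 4).
Convergents:
  p_0/q_0 = 17/1
  p_1/q_1 = 18/1
  p_2/q_2 = 53/3
  p_3/q_3 = 71/4
  p_4/q_4 = 2467/139
  p_5/q_5 = 2538/143
  p_6/q_6 = 7543/425
  p_7/q_7 = 10081/568
q_6 = 425 ≤ 477 < 568 = q_7, so the answer is 7543/425.

7543/425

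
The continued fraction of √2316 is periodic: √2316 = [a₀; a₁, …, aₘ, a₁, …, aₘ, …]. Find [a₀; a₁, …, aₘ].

[48; 8, 96]

a₀ = ⌊√2316⌋ = 48.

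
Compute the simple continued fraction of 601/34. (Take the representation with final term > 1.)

601 = 17*34 + 23
34 = 1*23 + 11
23 = 2*11 + 1
11 = 11*1 + 0  (stop)
So 601/34 = [17; 1, 2, 11].

[17; 1, 2, 11]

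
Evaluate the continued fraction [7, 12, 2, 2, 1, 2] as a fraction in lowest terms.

Using pₖ = aₖpₖ₋₁ + pₖ₋₂ and qₖ = aₖqₖ₋₁ + qₖ₋₂:
  k=0: a=7, p=7, q=1
  k=1: a=12, p=85, q=12
  k=2: a=2, p=177, q=25
  k=3: a=2, p=439, q=62
  k=4: a=1, p=616, q=87
  k=5: a=2, p=1671, q=236

1671/236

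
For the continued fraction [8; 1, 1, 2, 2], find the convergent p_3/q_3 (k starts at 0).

43/5

Using pₖ = aₖpₖ₋₁ + pₖ₋₂, qₖ = aₖqₖ₋₁ + qₖ₋₂ (with p₋₁=1, p₋₂=0, q₋₁=0, q₋₂=1):
  k=0: a=8, p=8, q=1
  k=1: a=1, p=9, q=1
  k=2: a=1, p=17, q=2
  k=3: a=2, p=43, q=5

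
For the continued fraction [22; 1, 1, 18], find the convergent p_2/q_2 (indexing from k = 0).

Using pₖ = aₖpₖ₋₁ + pₖ₋₂, qₖ = aₖqₖ₋₁ + qₖ₋₂ (with p₋₁=1, p₋₂=0, q₋₁=0, q₋₂=1):
  k=0: a=22, p=22, q=1
  k=1: a=1, p=23, q=1
  k=2: a=1, p=45, q=2

45/2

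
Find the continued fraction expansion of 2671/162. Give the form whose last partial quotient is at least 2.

[16; 2, 19, 1, 3]

2671 = 16·162 + 79
162 = 2·79 + 4
79 = 19·4 + 3
4 = 1·3 + 1
3 = 3·1 + 0  (stop)
So 2671/162 = [16; 2, 19, 1, 3].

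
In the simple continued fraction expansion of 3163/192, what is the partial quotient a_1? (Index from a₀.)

2

3163 = 16·192 + 91   →  a_0 = 16
192 = 2·91 + 10   →  a_1 = 2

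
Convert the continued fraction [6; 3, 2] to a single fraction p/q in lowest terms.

Fold from the inside: start with 2/1.
  3 + 1/2 = 7/2
  6 + 2/7 = 44/7

44/7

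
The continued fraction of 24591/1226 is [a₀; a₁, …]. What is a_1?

24591 = 20·1226 + 71   →  a_0 = 20
1226 = 17·71 + 19   →  a_1 = 17

17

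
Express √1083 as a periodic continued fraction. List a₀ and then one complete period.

[32; 1, 9, 1, 64]

a₀ = ⌊√1083⌋ = 32.
With m₀=0, d₀=1 and mₖ₊₁ = dₖaₖ − mₖ, dₖ₊₁ = (n − mₖ₊₁²)/dₖ, aₖ₊₁ = ⌊(a₀+mₖ₊₁)/dₖ₊₁⌋:
  k=1: m=32, d=59, a=1
  k=2: m=27, d=6, a=9
  k=3: m=27, d=59, a=1
  k=4: m=32, d=1, a=64
d=1 and a=2a₀=64 at k=4, so the next step gives (m, d) = (32, 59) again — its k=1 value — and the period has length 4.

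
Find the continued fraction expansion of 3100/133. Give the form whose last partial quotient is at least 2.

3100 = 23*133 + 41
133 = 3*41 + 10
41 = 4*10 + 1
10 = 10*1 + 0  (stop)
So 3100/133 = [23; 3, 4, 10].

[23; 3, 4, 10]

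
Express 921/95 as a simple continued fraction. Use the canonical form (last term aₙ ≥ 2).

921 = 9*95 + 66
95 = 1*66 + 29
66 = 2*29 + 8
29 = 3*8 + 5
8 = 1*5 + 3
5 = 1*3 + 2
3 = 1*2 + 1
2 = 2*1 + 0  (stop)
So 921/95 = [9; 1, 2, 3, 1, 1, 1, 2].

[9; 1, 2, 3, 1, 1, 1, 2]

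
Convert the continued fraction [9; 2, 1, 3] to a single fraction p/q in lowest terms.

103/11

Fold from the inside: start with 3/1.
  1 + 1/3 = 4/3
  2 + 3/4 = 11/4
  9 + 4/11 = 103/11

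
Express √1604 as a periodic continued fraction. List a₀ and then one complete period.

[40; 20, 80]

a₀ = ⌊√1604⌋ = 40.
With m₀=0, d₀=1 and mₖ₊₁ = dₖaₖ − mₖ, dₖ₊₁ = (n − mₖ₊₁²)/dₖ, aₖ₊₁ = ⌊(a₀+mₖ₊₁)/dₖ₊₁⌋:
  k=1: m=40, d=4, a=20
  k=2: m=40, d=1, a=80
d=1 and a=2a₀=80 at k=2, so the next step gives (m, d) = (40, 4) again — its k=1 value — and the period has length 2.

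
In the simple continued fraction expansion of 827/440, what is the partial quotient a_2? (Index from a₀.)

827 = 1·440 + 387   →  a_0 = 1
440 = 1·387 + 53   →  a_1 = 1
387 = 7·53 + 16   →  a_2 = 7

7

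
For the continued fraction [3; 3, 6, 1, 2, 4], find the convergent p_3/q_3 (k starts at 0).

Using pₖ = aₖpₖ₋₁ + pₖ₋₂, qₖ = aₖqₖ₋₁ + qₖ₋₂ (with p₋₁=1, p₋₂=0, q₋₁=0, q₋₂=1):
  k=0: a=3, p=3, q=1
  k=1: a=3, p=10, q=3
  k=2: a=6, p=63, q=19
  k=3: a=1, p=73, q=22

73/22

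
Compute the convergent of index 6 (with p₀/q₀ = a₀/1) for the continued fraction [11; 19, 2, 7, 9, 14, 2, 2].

861200/77927

Using pₖ = aₖpₖ₋₁ + pₖ₋₂, qₖ = aₖqₖ₋₁ + qₖ₋₂ (with p₋₁=1, p₋₂=0, q₋₁=0, q₋₂=1):
  k=0: a=11, p=11, q=1
  k=1: a=19, p=210, q=19
  k=2: a=2, p=431, q=39
  k=3: a=7, p=3227, q=292
  k=4: a=9, p=29474, q=2667
  k=5: a=14, p=415863, q=37630
  k=6: a=2, p=861200, q=77927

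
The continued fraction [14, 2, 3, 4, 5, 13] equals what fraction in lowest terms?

29891/2071

Fold from the inside: start with 13/1.
  5 + 1/13 = 66/13
  4 + 13/66 = 277/66
  3 + 66/277 = 897/277
  2 + 277/897 = 2071/897
  14 + 897/2071 = 29891/2071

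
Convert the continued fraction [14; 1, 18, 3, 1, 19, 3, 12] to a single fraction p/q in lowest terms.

855044/57201

Using pₖ = aₖpₖ₋₁ + pₖ₋₂ and qₖ = aₖqₖ₋₁ + qₖ₋₂:
  k=0: a=14, p=14, q=1
  k=1: a=1, p=15, q=1
  k=2: a=18, p=284, q=19
  k=3: a=3, p=867, q=58
  k=4: a=1, p=1151, q=77
  k=5: a=19, p=22736, q=1521
  k=6: a=3, p=69359, q=4640
  k=7: a=12, p=855044, q=57201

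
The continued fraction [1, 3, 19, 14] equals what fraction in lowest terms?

Using pₖ = aₖpₖ₋₁ + pₖ₋₂ and qₖ = aₖqₖ₋₁ + qₖ₋₂:
  k=0: a=1, p=1, q=1
  k=1: a=3, p=4, q=3
  k=2: a=19, p=77, q=58
  k=3: a=14, p=1082, q=815

1082/815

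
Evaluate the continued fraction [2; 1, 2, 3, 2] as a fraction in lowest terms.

62/23

Using pₖ = aₖpₖ₋₁ + pₖ₋₂ and qₖ = aₖqₖ₋₁ + qₖ₋₂:
  k=0: a=2, p=2, q=1
  k=1: a=1, p=3, q=1
  k=2: a=2, p=8, q=3
  k=3: a=3, p=27, q=10
  k=4: a=2, p=62, q=23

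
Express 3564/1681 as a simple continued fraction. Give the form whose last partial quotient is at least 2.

3564 = 2*1681 + 202
1681 = 8*202 + 65
202 = 3*65 + 7
65 = 9*7 + 2
7 = 3*2 + 1
2 = 2*1 + 0  (stop)
So 3564/1681 = [2; 8, 3, 9, 3, 2].

[2; 8, 3, 9, 3, 2]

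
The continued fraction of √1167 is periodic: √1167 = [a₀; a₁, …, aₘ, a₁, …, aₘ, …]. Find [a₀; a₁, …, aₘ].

a₀ = ⌊√1167⌋ = 34.

[34; 6, 5, 11, 5, 6, 68]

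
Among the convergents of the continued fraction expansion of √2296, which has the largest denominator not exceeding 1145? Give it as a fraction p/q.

√2296 = [47; 1, 10, 1, 94, …] (period length 4).
Convergents:
  p_0/q_0 = 47/1
  p_1/q_1 = 48/1
  p_2/q_2 = 527/11
  p_3/q_3 = 575/12
  p_4/q_4 = 54577/1139
  p_5/q_5 = 55152/1151
q_4 = 1139 ≤ 1145 < 1151 = q_5, so the answer is 54577/1139.

54577/1139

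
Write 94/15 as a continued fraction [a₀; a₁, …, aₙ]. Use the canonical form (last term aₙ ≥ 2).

[6; 3, 1, 3]

94 = 6*15 + 4
15 = 3*4 + 3
4 = 1*3 + 1
3 = 3*1 + 0  (stop)
So 94/15 = [6; 3, 1, 3].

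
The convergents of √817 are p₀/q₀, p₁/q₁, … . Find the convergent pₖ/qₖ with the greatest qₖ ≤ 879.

19751/691

√817 = [28; 1, 1, 2, 1, 1, 56, …] (period length 6).
Convergents:
  p_0/q_0 = 28/1
  p_1/q_1 = 29/1
  p_2/q_2 = 57/2
  p_3/q_3 = 143/5
  p_4/q_4 = 200/7
  p_5/q_5 = 343/12
  p_6/q_6 = 19408/679
  p_7/q_7 = 19751/691
  p_8/q_8 = 39159/1370
q_7 = 691 ≤ 879 < 1370 = q_8, so the answer is 19751/691.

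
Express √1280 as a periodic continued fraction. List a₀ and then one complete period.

[35; 1, 3, 2, 17, 2, 3, 1, 70]

a₀ = ⌊√1280⌋ = 35.
With m₀=0, d₀=1 and mₖ₊₁ = dₖaₖ − mₖ, dₖ₊₁ = (n − mₖ₊₁²)/dₖ, aₖ₊₁ = ⌊(a₀+mₖ₊₁)/dₖ₊₁⌋:
  k=1: m=35, d=55, a=1
  k=2: m=20, d=16, a=3
  k=3: m=28, d=31, a=2
  k=4: m=34, d=4, a=17
  k=5: m=34, d=31, a=2
  k=6: m=28, d=16, a=3
  k=7: m=20, d=55, a=1
  k=8: m=35, d=1, a=70
d=1 and a=2a₀=70 at k=8, so the next step gives (m, d) = (35, 55) again — its k=1 value — and the period has length 8.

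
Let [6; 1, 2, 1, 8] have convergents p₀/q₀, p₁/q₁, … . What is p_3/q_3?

27/4

Using pₖ = aₖpₖ₋₁ + pₖ₋₂, qₖ = aₖqₖ₋₁ + qₖ₋₂ (with p₋₁=1, p₋₂=0, q₋₁=0, q₋₂=1):
  k=0: a=6, p=6, q=1
  k=1: a=1, p=7, q=1
  k=2: a=2, p=20, q=3
  k=3: a=1, p=27, q=4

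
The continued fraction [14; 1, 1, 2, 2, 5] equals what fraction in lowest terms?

948/65

Using pₖ = aₖpₖ₋₁ + pₖ₋₂ and qₖ = aₖqₖ₋₁ + qₖ₋₂:
  k=0: a=14, p=14, q=1
  k=1: a=1, p=15, q=1
  k=2: a=1, p=29, q=2
  k=3: a=2, p=73, q=5
  k=4: a=2, p=175, q=12
  k=5: a=5, p=948, q=65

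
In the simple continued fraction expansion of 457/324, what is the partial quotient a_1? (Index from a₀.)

2

457 = 1·324 + 133   →  a_0 = 1
324 = 2·133 + 58   →  a_1 = 2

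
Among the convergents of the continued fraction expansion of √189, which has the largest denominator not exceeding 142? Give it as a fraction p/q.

√189 = [13; 1, 2, 1, 26, …] (period length 4).
Convergents:
  p_0/q_0 = 13/1
  p_1/q_1 = 14/1
  p_2/q_2 = 41/3
  p_3/q_3 = 55/4
  p_4/q_4 = 1471/107
  p_5/q_5 = 1526/111
  p_6/q_6 = 4523/329
q_5 = 111 ≤ 142 < 329 = q_6, so the answer is 1526/111.

1526/111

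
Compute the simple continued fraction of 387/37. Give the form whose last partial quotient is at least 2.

387 = 10·37 + 17
37 = 2·17 + 3
17 = 5·3 + 2
3 = 1·2 + 1
2 = 2·1 + 0  (stop)
So 387/37 = [10; 2, 5, 1, 2].

[10; 2, 5, 1, 2]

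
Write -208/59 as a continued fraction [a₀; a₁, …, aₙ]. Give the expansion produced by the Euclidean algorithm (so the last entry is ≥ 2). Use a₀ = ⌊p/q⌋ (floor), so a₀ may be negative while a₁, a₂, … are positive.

[-4; 2, 9, 3]

-208 = -4*59 + 28
59 = 2*28 + 3
28 = 9*3 + 1
3 = 3*1 + 0  (stop)
So -208/59 = [-4; 2, 9, 3].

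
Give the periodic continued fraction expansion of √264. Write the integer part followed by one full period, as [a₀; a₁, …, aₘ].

a₀ = ⌊√264⌋ = 16.
With m₀=0, d₀=1 and mₖ₊₁ = dₖaₖ − mₖ, dₖ₊₁ = (n − mₖ₊₁²)/dₖ, aₖ₊₁ = ⌊(a₀+mₖ₊₁)/dₖ₊₁⌋:
  k=1: m=16, d=8, a=4
  k=2: m=16, d=1, a=32
d=1 and a=2a₀=32 at k=2, so the next step gives (m, d) = (16, 8) again — its k=1 value — and the period has length 2.

[16; 4, 32]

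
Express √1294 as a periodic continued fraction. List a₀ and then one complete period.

a₀ = ⌊√1294⌋ = 35.
With m₀=0, d₀=1 and mₖ₊₁ = dₖaₖ − mₖ, dₖ₊₁ = (n − mₖ₊₁²)/dₖ, aₖ₊₁ = ⌊(a₀+mₖ₊₁)/dₖ₊₁⌋:
  k=1: m=35, d=69, a=1
  k=2: m=34, d=2, a=34
  k=3: m=34, d=69, a=1
  k=4: m=35, d=1, a=70
d=1 and a=2a₀=70 at k=4, so the next step gives (m, d) = (35, 69) again — its k=1 value — and the period has length 4.

[35; 1, 34, 1, 70]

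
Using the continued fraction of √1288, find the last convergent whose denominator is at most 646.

√1288 = [35; 1, 7, 1, 70, …] (period length 4).
Convergents:
  p_0/q_0 = 35/1
  p_1/q_1 = 36/1
  p_2/q_2 = 287/8
  p_3/q_3 = 323/9
  p_4/q_4 = 22897/638
  p_5/q_5 = 23220/647
q_4 = 638 ≤ 646 < 647 = q_5, so the answer is 22897/638.

22897/638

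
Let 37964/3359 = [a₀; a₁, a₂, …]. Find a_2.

37964 = 11·3359 + 1015   →  a_0 = 11
3359 = 3·1015 + 314   →  a_1 = 3
1015 = 3·314 + 73   →  a_2 = 3

3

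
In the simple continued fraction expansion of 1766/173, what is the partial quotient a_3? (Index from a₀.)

4

1766 = 10·173 + 36   →  a_0 = 10
173 = 4·36 + 29   →  a_1 = 4
36 = 1·29 + 7   →  a_2 = 1
29 = 4·7 + 1   →  a_3 = 4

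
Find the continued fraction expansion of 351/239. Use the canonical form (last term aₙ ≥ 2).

[1; 2, 7, 2, 7]

351 = 1×239 + 112
239 = 2×112 + 15
112 = 7×15 + 7
15 = 2×7 + 1
7 = 7×1 + 0  (stop)
So 351/239 = [1; 2, 7, 2, 7].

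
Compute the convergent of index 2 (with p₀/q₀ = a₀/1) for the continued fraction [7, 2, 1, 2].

Using pₖ = aₖpₖ₋₁ + pₖ₋₂, qₖ = aₖqₖ₋₁ + qₖ₋₂ (with p₋₁=1, p₋₂=0, q₋₁=0, q₋₂=1):
  k=0: a=7, p=7, q=1
  k=1: a=2, p=15, q=2
  k=2: a=1, p=22, q=3

22/3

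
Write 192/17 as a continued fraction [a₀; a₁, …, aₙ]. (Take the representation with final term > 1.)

192 = 11*17 + 5
17 = 3*5 + 2
5 = 2*2 + 1
2 = 2*1 + 0  (stop)
So 192/17 = [11; 3, 2, 2].

[11; 3, 2, 2]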